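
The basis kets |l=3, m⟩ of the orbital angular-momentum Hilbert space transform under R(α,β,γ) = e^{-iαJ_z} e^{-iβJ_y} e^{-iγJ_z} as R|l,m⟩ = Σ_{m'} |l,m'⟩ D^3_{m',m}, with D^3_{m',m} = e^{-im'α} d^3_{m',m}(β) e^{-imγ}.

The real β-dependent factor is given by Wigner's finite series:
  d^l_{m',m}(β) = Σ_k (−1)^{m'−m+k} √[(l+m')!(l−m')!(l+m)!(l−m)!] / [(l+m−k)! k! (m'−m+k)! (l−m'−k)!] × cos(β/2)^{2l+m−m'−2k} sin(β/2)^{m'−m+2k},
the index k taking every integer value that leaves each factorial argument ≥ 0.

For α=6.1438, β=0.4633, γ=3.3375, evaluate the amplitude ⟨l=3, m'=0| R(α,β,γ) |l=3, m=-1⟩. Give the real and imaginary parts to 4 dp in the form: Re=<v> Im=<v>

First d^3_{0,-1}(β=0.4633), then the phase factors e^{-i(0)α} and e^{-i(-1)γ}:
Half-angle: c=0.973289, s=0.229584. N=√(6·6·2·24)=41.569219
k: max(0,(-1)−(0))=0 … min(3+(-1),3−(0))=2
  k=0: (−1)^1·41.5692/(12)·0.9733^5·0.2296^1 = -0.694609
  k=1: (−1)^2·41.5692/(4)·0.9733^3·0.2296^3 = +0.115947
  k=2: (−1)^3·41.5692/(12)·0.9733^1·0.2296^5 = -0.002150
d^3_{0,-1}(0.4633) = -0.694609 +0.115947 -0.002150 = -0.580813
Phases: e^{-i·(0)·6.1438}=+1.000000+0.000000i, e^{-i·(-1)·3.3375}=-0.980871-0.194657i ⇒ D=+0.569702+0.113059i

Re=0.5697 Im=0.1131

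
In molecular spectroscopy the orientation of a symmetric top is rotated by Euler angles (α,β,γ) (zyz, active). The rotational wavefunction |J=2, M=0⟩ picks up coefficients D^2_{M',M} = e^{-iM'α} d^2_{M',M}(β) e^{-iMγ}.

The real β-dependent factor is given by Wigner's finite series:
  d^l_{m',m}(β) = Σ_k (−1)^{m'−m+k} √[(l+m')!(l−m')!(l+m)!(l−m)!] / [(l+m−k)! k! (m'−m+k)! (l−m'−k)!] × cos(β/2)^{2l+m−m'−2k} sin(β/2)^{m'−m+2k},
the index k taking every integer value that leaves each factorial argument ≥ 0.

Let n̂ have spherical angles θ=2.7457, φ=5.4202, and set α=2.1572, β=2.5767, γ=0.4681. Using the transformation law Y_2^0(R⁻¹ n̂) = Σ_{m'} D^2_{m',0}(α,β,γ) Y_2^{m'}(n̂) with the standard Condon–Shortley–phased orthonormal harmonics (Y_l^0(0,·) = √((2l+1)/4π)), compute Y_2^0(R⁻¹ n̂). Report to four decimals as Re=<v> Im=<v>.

Need the full column D^2_{m',0} for m'=−2..2 at α=2.1572, β=2.5767, γ=0.4681.
cos(β/2)=0.278706, sin(β/2)=0.960377
d^2_{-2,0}: single k=2 term ⇒ +0.175489;  D = -0.068014-0.161774i
d^2_{-1,0}: k∈[1..2] ⇒ +0.050928 -0.604709 = -0.553781;  D = +0.306445-0.461264i
d^2_{0,0}: k∈[0..2] ⇒ +0.006034 -0.286573 +0.850680 = +0.570140;  D = +0.570140+0.000000i
d^2_{1,0}: k∈[0..1] ⇒ -0.050928 +0.604709 = +0.553781;  D = -0.306445-0.461264i
d^2_{2,0}: single k=0 term ⇒ +0.175489;  D = -0.068014+0.161774i
Y_2^{m'}(θ=2.7457,φ=5.4202) and Σ D·Y over m':
  (-0.0680-0.1618i)·(-0.0089+0.0568i)  (+0.3064-0.4613i)·(-0.1787-0.2088i)  (+0.5701+0.0000i)·(+0.4901+0.0000i)  (-0.3064-0.4613i)·(+0.1787-0.2088i)  (-0.0680+0.1618i)·(-0.0089-0.0568i)
Y_2^0(R⁻¹ n̂) = -0.003219+0.000000i

Re=-0.0032 Im=0.0000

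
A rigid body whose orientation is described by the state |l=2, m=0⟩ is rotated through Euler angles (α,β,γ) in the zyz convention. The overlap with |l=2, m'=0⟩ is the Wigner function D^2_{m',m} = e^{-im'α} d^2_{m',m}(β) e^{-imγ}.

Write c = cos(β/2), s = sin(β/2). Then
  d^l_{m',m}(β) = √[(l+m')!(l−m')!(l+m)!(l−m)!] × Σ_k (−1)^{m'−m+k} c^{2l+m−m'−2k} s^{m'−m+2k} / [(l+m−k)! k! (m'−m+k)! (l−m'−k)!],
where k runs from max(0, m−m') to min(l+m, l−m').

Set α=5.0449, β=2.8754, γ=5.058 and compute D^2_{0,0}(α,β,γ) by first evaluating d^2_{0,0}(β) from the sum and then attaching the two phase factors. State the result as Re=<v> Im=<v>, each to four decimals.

Re=0.8962 Im=0.0000

D^2_{0,0}(5.0449,2.8754,5.058) = e^{-i·0·5.0449}·d^2_{0,0}(2.8754)·e^{-i·0·5.058}. Compute d first:
With c≡cos(β/2)=0.132704 and s≡sin(β/2)=0.991156, N=[2·2·2·2]^{1/2}=4.000000
k∈{0,1,2} keeps every argument non-negative
  k=0: (−1)^0·4.0000/(4)·0.1327^4·0.9912^0 = +0.000310
  k=1: (−1)^1·4.0000/(1)·0.1327^2·0.9912^2 = -0.069201
  k=2: (−1)^2·4.0000/(4)·0.1327^0·0.9912^4 = +0.965090
d^2_{0,0}(2.8754) = +0.000310 -0.069201 +0.965090 = +0.896199
D = (+1.000000+0.000000i)·(+0.896199)·(+1.000000+0.000000i) = +0.896199+0.000000i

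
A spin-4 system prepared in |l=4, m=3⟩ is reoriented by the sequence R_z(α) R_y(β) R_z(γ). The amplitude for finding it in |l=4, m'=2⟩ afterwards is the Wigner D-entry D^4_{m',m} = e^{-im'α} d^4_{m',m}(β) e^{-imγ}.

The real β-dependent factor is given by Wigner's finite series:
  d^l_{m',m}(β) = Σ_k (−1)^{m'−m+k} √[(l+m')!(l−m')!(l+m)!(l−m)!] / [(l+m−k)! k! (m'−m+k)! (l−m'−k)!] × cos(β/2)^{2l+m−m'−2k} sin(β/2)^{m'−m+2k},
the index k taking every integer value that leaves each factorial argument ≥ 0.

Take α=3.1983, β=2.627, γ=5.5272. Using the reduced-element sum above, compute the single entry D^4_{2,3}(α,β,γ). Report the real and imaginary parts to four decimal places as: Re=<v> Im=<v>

D^4_{2,3}(3.1983,2.627,5.5272) = e^{-i·2·3.1983}·d^4_{2,3}(2.627)·e^{-i·3·5.5272}. Compute d first:
Half-angle: c=0.254467, s=0.967082. N=√(720·2·5040·1)=2693.993318
k: max(0,(3)−(2))=1 … min(4+(3),4−(2))=2
  k=1: (−1)^0·2693.9933/(720)·0.2545^7·0.9671^1 = +0.000250
  k=2: (−1)^1·2693.9933/(240)·0.2545^5·0.9671^3 = -0.010833
d^4_{2,3}(2.627) = +0.000250 -0.010833 = -0.010583
D = (+0.993575-0.113172i)·(-0.010583)·(-0.642043+0.766669i) = +0.005833-0.008830i

Re=0.0058 Im=-0.0088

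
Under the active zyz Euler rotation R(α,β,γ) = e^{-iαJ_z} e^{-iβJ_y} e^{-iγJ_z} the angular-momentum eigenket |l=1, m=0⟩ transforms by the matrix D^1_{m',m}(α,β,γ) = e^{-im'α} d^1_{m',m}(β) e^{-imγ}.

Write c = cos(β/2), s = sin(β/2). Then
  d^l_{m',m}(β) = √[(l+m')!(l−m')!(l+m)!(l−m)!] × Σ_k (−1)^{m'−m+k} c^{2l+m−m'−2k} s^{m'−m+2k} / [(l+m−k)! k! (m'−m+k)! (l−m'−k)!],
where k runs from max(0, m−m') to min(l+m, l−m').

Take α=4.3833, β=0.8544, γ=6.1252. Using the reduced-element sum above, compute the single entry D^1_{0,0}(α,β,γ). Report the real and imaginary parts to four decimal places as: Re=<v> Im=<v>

Split into d^1_{0,0}(β=0.8544) × two z-phases.
With c≡cos(β/2)=0.910129 and s≡sin(β/2)=0.414324, N=[1·1·1·1]^{1/2}=1.000000
k: max(0,(0)−(0))=0 … min(1+(0),1−(0))=1
  k=0: (−1)^0·1.0000/(1)·0.9101^2·0.4143^0 = +0.828336
  k=1: (−1)^1·1.0000/(1)·0.9101^0·0.4143^2 = -0.171664
d^1_{0,0}(0.8544) = +0.828336 -0.171664 = +0.656671
Attach z-rotation phases: D = e^{-i(0)(4.3833)}·(+0.656671)·e^{-i(0)(6.1252)} = +0.656671+0.000000i

Re=0.6567 Im=0.0000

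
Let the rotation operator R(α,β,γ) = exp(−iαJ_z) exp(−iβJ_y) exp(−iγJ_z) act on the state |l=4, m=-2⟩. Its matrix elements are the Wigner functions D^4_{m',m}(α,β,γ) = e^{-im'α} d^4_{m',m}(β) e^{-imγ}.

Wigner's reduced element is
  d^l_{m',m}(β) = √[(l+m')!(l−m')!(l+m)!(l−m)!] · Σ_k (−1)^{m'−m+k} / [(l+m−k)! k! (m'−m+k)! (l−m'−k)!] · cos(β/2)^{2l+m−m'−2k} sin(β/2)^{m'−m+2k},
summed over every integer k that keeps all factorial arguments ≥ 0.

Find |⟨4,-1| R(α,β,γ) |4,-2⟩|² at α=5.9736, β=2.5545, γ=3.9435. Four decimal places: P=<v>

D^4_{-1,-2}(5.9736,2.5545,3.9435) = e^{-i·-1·5.9736}·d^4_{-1,-2}(2.5545)·e^{-i·-2·3.9435}. Compute d first:
c=cos(2.5545/2)=0.289349, s=sin(2.5545/2)=0.957224; N=√[6·120·2·720]=1018.233765
The bounds max(0,m−m')=0 and min(l+m,l−m')=2 give 3 terms
  k=0: (−1)^1·1018.2338/(240)·0.2893^7·0.9572^1 = -0.000690
  k=1: (−1)^2·1018.2338/(48)·0.2893^5·0.9572^3 = +0.037736
  k=2: (−1)^3·1018.2338/(72)·0.2893^3·0.9572^5 = -0.275326
d^4_{-1,-2}(2.5545) = -0.000690 +0.037736 -0.275326 = -0.238280
|D^4_{-1,-2}|² = |d^4_{-1,-2}(β)|² = (-0.238280)² = 0.056777 (the z-rotation phases have unit modulus)

P=0.0568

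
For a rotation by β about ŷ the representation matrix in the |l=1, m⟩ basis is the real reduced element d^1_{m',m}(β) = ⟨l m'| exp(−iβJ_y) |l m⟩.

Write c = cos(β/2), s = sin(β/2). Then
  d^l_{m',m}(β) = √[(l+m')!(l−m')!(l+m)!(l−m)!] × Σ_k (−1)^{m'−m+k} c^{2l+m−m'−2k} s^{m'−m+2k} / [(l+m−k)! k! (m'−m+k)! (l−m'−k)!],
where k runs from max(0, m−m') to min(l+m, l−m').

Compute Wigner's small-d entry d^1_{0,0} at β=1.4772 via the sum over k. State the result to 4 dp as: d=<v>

d^1_{0,0}(β=1.4772) via Wigner's sum:
With c≡cos(β/2)=0.739412 and s≡sin(β/2)=0.673253, N=[1·1·1·1]^{1/2}=1.000000
Admissible k: 0..1 (factorial args all ≥0)
  k=0: (−1)^0·1.0000/(1)·0.7394^2·0.6733^0 = +0.546730
  k=1: (−1)^1·1.0000/(1)·0.7394^0·0.6733^2 = -0.453270
d^1_{0,0}(1.4772) = +0.546730 -0.453270 = +0.093460

d=0.0935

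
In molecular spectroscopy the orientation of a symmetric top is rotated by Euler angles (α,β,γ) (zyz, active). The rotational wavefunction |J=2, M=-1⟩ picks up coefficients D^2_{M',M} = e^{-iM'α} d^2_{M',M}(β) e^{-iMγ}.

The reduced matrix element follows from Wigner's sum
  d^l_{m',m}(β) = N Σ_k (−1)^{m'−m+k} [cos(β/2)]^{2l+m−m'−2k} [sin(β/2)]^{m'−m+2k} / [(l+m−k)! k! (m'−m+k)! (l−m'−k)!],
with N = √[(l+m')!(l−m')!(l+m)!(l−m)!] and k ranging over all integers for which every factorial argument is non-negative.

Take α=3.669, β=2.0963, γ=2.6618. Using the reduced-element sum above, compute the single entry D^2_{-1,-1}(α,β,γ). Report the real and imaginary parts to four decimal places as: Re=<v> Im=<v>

D^2_{-1,-1}(3.669,2.0963,2.6618) = e^{-i·-1·3.669}·d^2_{-1,-1}(2.0963)·e^{-i·-1·2.6618}. Compute d first:
Half-angle: c=0.499175, s=0.866501. N=√(1·6·1·6)=6.000000
k∈{0,1} keeps every argument non-negative
  k=0: (−1)^0·6.0000/(6)·0.4992^4·0.8665^0 = +0.062088
  k=1: (−1)^1·6.0000/(2)·0.4992^2·0.8665^2 = -0.561261
d^2_{-1,-1}(2.0963) = +0.062088 -0.561261 = -0.499173
Attach z-rotation phases: D = e^{-i(-1)(3.669)}·(-0.499173)·e^{-i(-1)(2.6618)} = -0.498607-0.023759i

Re=-0.4986 Im=-0.0238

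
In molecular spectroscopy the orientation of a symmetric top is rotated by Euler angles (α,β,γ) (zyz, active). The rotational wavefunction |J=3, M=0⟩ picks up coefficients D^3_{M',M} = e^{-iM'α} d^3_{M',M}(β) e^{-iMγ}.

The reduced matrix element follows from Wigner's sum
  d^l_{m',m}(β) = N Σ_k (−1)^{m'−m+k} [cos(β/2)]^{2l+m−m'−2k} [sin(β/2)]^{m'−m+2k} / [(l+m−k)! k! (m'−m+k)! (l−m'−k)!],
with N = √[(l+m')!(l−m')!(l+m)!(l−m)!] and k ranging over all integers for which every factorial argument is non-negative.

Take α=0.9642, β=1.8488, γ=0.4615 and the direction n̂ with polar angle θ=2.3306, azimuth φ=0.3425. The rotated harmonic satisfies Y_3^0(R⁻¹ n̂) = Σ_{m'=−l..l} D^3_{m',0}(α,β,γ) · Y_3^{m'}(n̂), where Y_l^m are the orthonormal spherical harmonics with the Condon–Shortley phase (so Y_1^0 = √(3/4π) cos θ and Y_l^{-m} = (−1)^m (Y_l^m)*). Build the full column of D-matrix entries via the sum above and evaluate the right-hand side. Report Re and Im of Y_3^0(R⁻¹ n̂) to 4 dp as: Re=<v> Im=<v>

Re=-0.0407 Im=0.0000

Need the full column D^3_{m',0} for m'=−3..3 at α=0.9642, β=1.8488, γ=0.4615.
cos(β/2)=0.602314, sin(β/2)=0.798260
d^3_{-3,0}: single k=3 term ⇒ +0.497068;  D = -0.481739+0.122491i
d^3_{-2,0}: k∈[2..3] ⇒ +0.459346 -0.806831 = -0.347485;  D = +0.121630-0.325503i
d^3_{-1,0}: k∈[1..3] ⇒ +0.219204 -1.155081 +0.676291 = -0.259585;  D = -0.147983-0.213274i
d^3_{0,0}: k∈[0..3] ⇒ +0.047746 -0.754782 +1.325758 -0.258741 = +0.359982;  D = +0.359982+0.000000i
d^3_{1,0}: k∈[0..2] ⇒ -0.219204 +1.155081 -0.676291 = +0.259585;  D = +0.147983-0.213274i
d^3_{2,0}: k∈[0..1] ⇒ +0.459346 -0.806831 = -0.347485;  D = +0.121630+0.325503i
d^3_{3,0}: single k=0 term ⇒ -0.497068;  D = +0.481739+0.122491i
Y_3^{m'}(θ=2.3306,φ=0.3425) and Σ D·Y over m':
  (-0.4817+0.1225i)·(+0.0822-0.1361i)  (+0.1216-0.3255i)·(-0.2865+0.2341i)  (-0.1480-0.2133i)·(+0.3028-0.1080i)  (+0.3600+0.0000i)·(+0.1614+0.0000i)  (+0.1480-0.2133i)·(-0.3028-0.1080i)  (+0.1216+0.3255i)·(-0.2865-0.2341i)  (+0.4817+0.1225i)·(-0.0822-0.1361i)
Y_3^0(R⁻¹ n̂) = -0.040732+0.000000i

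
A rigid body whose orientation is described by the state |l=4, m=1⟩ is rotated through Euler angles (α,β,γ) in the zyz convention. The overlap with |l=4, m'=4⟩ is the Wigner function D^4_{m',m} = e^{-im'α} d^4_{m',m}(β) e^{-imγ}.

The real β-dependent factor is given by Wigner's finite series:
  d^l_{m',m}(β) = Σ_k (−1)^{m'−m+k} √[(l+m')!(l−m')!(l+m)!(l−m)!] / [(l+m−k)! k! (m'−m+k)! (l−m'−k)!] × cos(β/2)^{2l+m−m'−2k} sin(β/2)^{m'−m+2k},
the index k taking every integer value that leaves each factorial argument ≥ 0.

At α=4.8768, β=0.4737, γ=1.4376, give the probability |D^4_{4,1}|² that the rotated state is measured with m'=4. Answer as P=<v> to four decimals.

P=0.0070

First d^4_{4,1}(β=0.4737), then the phase factors e^{-i(4)α} and e^{-i(1)γ}:
With c≡cos(β/2)=0.972082 and s≡sin(β/2)=0.234642, N=[40320·1·120·6]^{1/2}=5387.986637
k∈{0} keeps every argument non-negative
  k=0: (−1)^3·5387.9866/(720)·0.9721^5·0.2346^3 = -0.083912
d^4_{4,1}(0.4737) = -0.083912
|D^4_{4,1}|² = |d^4_{4,1}(β)|² = (-0.083912)² = 0.007041 (the z-rotation phases have unit modulus)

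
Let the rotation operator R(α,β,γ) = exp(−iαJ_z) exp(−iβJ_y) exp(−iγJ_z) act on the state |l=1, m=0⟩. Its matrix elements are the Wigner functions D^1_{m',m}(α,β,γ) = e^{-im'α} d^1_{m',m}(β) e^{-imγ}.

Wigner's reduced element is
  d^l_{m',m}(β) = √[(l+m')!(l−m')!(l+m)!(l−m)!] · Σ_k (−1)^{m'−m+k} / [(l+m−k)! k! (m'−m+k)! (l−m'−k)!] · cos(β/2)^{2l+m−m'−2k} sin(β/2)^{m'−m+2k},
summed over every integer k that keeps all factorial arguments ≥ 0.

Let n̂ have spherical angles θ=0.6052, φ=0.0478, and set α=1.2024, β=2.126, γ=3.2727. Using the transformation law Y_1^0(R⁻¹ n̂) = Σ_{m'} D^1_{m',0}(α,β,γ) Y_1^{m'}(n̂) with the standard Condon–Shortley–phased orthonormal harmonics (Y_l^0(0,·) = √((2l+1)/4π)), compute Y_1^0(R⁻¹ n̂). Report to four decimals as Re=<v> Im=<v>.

Re=-0.1163 Im=0.0000

Need the full column D^1_{m',0} for m'=−1..1 at α=1.2024, β=2.126, γ=3.2727.
cos(β/2)=0.486253, sin(β/2)=0.873818
d^1_{-1,0}: single k=1 term ⇒ +0.600894;  D = +0.216394+0.560578i
d^1_{0,0}: k∈[0..1] ⇒ +0.236442 -0.763558 = -0.527116;  D = -0.527116+0.000000i
d^1_{1,0}: single k=0 term ⇒ -0.600894;  D = -0.216394+0.560578i
Y_1^{m'}(θ=0.6052,φ=0.0478) and Σ D·Y over m':
  (+0.2164+0.5606i)·(+0.1963-0.0094i)  (-0.5271+0.0000i)·(+0.4018+0.0000i)  (-0.2164+0.5606i)·(-0.1963-0.0094i)
Y_1^0(R⁻¹ n̂) = -0.116305+0.000000i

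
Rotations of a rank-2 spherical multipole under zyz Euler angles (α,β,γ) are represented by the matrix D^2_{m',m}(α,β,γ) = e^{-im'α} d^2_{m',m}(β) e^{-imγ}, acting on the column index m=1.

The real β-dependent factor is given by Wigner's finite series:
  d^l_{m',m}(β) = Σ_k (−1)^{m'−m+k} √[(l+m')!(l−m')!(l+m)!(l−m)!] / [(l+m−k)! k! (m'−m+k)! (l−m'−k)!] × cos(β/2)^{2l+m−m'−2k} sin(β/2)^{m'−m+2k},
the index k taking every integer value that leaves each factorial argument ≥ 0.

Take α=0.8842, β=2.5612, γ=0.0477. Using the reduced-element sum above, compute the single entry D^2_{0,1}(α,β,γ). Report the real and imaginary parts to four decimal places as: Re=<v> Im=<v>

Re=-0.5610 Im=0.0268

First d^2_{0,1}(β=2.5612), then the phase factors e^{-i(0)α} and e^{-i(1)γ}:
Half-angle: c=0.286140, s=0.958188. N=√(2·2·6·1)=4.898979
k: max(0,(1)−(0))=1 … min(2+(1),2−(0))=2
  k=1: (−1)^0·4.8990/(2)·0.2861^3·0.9582^1 = +0.054987
  k=2: (−1)^1·4.8990/(2)·0.2861^1·0.9582^3 = -0.616604
d^2_{0,1}(2.5612) = +0.054987 -0.616604 = -0.561617
Attach z-rotation phases: D = e^{-i(0)(0.8842)}·(-0.561617)·e^{-i(1)(0.0477)} = -0.560978+0.026779i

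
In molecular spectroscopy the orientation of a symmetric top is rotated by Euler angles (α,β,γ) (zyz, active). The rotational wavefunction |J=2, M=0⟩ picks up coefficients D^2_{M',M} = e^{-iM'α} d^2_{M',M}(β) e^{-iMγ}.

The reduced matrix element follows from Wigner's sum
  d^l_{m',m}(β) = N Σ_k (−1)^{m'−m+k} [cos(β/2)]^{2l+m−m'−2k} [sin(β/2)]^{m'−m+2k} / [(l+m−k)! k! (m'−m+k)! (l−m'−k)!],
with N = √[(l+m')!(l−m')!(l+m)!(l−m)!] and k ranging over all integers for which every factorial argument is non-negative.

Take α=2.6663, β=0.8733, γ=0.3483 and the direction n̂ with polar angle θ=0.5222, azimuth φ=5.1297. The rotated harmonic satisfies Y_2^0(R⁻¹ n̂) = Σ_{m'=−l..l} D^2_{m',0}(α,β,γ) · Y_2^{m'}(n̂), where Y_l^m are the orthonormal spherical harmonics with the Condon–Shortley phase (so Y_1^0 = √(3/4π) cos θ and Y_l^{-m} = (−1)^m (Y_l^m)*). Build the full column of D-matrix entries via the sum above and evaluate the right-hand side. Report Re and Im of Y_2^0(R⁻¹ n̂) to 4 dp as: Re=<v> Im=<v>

Need the full column D^2_{m',0} for m'=−2..2 at α=2.6663, β=0.8733, γ=0.3483.
cos(β/2)=0.906173, sin(β/2)=0.422906
d^2_{-2,0}: single k=2 term ⇒ +0.359738;  D = +0.209082-0.292739i
d^2_{-1,0}: k∈[1..2] ⇒ +0.770821 -0.167888 = +0.602934;  D = -0.536104+0.275902i
d^2_{0,0}: k∈[0..2] ⇒ +0.674288 -0.587450 +0.031987 = +0.118825;  D = +0.118825+0.000000i
d^2_{1,0}: k∈[0..1] ⇒ -0.770821 +0.167888 = -0.602934;  D = +0.536104+0.275902i
d^2_{2,0}: single k=0 term ⇒ +0.359738;  D = +0.209082+0.292739i
Y_2^{m'}(θ=0.5222,φ=5.1297) and Σ D·Y over m':
  (+0.2091-0.2927i)·(-0.0645+0.0712i)  (-0.5361+0.2759i)·(+0.1354+0.3053i)  (+0.1188+0.0000i)·(+0.3954+0.0000i)  (+0.5361+0.2759i)·(-0.1354+0.3053i)  (+0.2091+0.2927i)·(-0.0645-0.0712i)
Y_2^0(R⁻¹ n̂) = -0.251922+0.000000i

Re=-0.2519 Im=0.0000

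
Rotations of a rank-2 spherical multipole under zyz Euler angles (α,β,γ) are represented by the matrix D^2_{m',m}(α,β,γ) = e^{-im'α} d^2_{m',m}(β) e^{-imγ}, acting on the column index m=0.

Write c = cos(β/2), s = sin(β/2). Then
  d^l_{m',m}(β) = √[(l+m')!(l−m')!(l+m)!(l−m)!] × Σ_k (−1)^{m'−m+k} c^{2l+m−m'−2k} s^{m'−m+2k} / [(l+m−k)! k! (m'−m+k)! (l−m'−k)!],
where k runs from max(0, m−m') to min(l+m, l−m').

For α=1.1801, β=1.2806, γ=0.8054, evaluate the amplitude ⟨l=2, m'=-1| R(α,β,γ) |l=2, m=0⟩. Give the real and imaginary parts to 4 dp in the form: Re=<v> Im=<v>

Split into d^2_{-1,0}(β=1.2806) × two z-phases.
Half-angle: c=0.801917, s=0.597436. N=√(1·6·2·2)=4.898979
k∈{1,2} keeps every argument non-negative
  k=1: (−1)^0·4.8990/(2)·0.8019^3·0.5974^1 = +0.754666
  k=2: (−1)^1·4.8990/(2)·0.8019^1·0.5974^3 = -0.418870
d^2_{-1,0}(1.2806) = +0.754666 -0.418870 = +0.335796
Phases: e^{-i·(-1)·1.1801}=+0.380832+0.924644i, e^{-i·(0)·0.8054}=+1.000000+0.000000i ⇒ D=+0.127882+0.310492i

Re=0.1279 Im=0.3105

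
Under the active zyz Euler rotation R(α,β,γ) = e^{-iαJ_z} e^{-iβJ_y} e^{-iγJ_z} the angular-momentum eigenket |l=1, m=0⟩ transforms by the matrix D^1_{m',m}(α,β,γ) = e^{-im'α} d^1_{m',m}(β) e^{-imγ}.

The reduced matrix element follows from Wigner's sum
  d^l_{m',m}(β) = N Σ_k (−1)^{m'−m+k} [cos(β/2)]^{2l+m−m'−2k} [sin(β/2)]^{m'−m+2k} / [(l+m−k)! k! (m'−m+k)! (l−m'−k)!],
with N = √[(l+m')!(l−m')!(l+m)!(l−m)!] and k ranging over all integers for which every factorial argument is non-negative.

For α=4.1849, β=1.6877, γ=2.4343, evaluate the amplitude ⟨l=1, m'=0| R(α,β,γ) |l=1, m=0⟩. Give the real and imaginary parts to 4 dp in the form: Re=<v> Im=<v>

Re=-0.1166 Im=0.0000

First d^1_{0,0}(β=1.6877), then the phase factors e^{-i(0)α} and e^{-i(0)γ}:
With c≡cos(β/2)=0.664591 and s≡sin(β/2)=0.747207, N=[1·1·1·1]^{1/2}=1.000000
Admissible k: 0..1 (factorial args all ≥0)
  k=0: (−1)^0·1.0000/(1)·0.6646^2·0.7472^0 = +0.441681
  k=1: (−1)^1·1.0000/(1)·0.6646^0·0.7472^2 = -0.558319
d^1_{0,0}(1.6877) = +0.441681 -0.558319 = -0.116638
Phases: e^{-i·(0)·4.1849}=+1.000000+0.000000i, e^{-i·(0)·2.4343}=+1.000000+0.000000i ⇒ D=-0.116638+0.000000i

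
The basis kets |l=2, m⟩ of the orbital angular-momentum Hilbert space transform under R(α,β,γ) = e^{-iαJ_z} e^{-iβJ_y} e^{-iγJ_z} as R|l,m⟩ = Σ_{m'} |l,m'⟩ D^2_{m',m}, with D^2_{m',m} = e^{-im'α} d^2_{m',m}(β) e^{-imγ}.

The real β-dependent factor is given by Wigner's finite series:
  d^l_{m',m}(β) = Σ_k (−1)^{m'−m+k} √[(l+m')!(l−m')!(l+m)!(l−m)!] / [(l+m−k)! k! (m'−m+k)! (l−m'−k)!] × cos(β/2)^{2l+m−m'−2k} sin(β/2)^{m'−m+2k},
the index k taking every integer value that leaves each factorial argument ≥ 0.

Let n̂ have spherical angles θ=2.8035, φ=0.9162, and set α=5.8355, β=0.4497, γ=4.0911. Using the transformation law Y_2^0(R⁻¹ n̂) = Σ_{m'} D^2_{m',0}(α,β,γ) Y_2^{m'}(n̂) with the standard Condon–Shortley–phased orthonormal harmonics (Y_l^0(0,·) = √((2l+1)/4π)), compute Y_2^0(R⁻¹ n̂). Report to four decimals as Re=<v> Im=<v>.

Need the full column D^2_{m',0} for m'=−2..2 at α=5.8355, β=0.4497, γ=4.0911.
cos(β/2)=0.974828, sin(β/2)=0.222960
d^2_{-2,0}: single k=2 term ⇒ +0.115714;  D = +0.072348-0.090308i
d^2_{-1,0}: k∈[1..2] ⇒ +0.505925 -0.026466 = +0.479459;  D = +0.432209-0.207548i
d^2_{0,0}: k∈[0..2] ⇒ +0.903049 -0.188960 +0.002471 = +0.716560;  D = +0.716560+0.000000i
d^2_{1,0}: k∈[0..1] ⇒ -0.505925 +0.026466 = -0.479459;  D = -0.432209-0.207548i
d^2_{2,0}: single k=0 term ⇒ +0.115714;  D = +0.072348+0.090308i
Y_2^{m'}(θ=2.8035,φ=0.9162) and Σ D·Y over m':
  (+0.0723-0.0903i)·(-0.0110-0.0411i)  (+0.4322-0.2075i)·(-0.1472+0.1918i)  (+0.7166+0.0000i)·(+0.5267+0.0000i)  (-0.4322-0.2075i)·(+0.1472+0.1918i)  (+0.0723+0.0903i)·(-0.0110+0.0411i)
Y_2^0(R⁻¹ n̂) = +0.320776+0.000000i

Re=0.3208 Im=0.0000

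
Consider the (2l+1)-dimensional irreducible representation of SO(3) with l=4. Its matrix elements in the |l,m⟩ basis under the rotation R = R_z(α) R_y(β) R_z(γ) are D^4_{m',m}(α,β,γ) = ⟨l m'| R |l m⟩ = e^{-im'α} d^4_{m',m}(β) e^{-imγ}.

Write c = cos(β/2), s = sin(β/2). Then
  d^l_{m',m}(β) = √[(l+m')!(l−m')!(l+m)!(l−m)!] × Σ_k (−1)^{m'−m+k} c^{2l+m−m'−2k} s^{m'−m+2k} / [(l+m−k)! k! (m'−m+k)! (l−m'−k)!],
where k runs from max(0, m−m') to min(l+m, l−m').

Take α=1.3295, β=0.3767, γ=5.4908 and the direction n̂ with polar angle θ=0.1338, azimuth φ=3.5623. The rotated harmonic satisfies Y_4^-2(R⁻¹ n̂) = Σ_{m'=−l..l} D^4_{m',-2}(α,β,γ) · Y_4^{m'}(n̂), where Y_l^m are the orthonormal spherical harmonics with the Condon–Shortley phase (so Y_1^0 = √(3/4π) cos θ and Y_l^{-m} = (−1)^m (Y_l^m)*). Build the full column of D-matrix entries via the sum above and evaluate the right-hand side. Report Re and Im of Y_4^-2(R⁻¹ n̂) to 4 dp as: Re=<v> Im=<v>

Re=0.1377 Im=-0.2816

Need the full column D^4_{m',-2} for m'=−4..4 at α=1.3295, β=0.3767, γ=5.4908.
cos(β/2)=0.982315, sin(β/2)=0.187238
d^4_{-4,-2}: single k=2 term ⇒ +0.166676;  D = -0.138346-0.092958i
d^4_{-3,-2}: k∈[1..2] ⇒ +0.618319 -0.067394 = +0.550925;  D = -0.407634+0.370612i
d^4_{-2,-2}: k∈[0..2] ⇒ +0.866971 -0.377985 +0.017166 = +0.506152;  D = +0.241136+0.445021i
d^4_{-1,-2}: k∈[0..2] ⇒ -0.701108 +0.127363 -0.003085 = -0.576830;  D = -0.558138+0.145654i
d^4_{0,-2}: k∈[0..2] ⇒ +0.298823 -0.028952 +0.000394 = +0.270266;  D = -0.003777-0.270240i
d^4_{1,-2}: k∈[0..2] ⇒ -0.084909 +0.004627 -0.000034 = -0.080315;  D = +0.078249+0.018101i
d^4_{2,-2}: k∈[0..2] ⇒ +0.017166 -0.000499 +0.000002 = +0.016669;  D = -0.007528+0.014872i
d^4_{3,-2}: k∈[0..1] ⇒ -0.002449 +0.000030 = -0.002419;  D = -0.001835-0.001577i
d^4_{4,-2}: single k=0 term ⇒ +0.000220;  D = +0.000179-0.000128i
Y_4^{m'}(θ=0.1338,φ=3.5623) and Σ D·Y over m':
  (-0.1383-0.0930i)·(-0.0000-0.0001i)  (-0.4076+0.3706i)·(-0.0009+0.0028i)  (+0.2411+0.4450i)·(+0.0233-0.0261i)  (-0.5581+0.1457i)·(-0.2213+0.0990i)  (-0.0038-0.2702i)·(+0.7722+0.0000i)  (+0.0782+0.0181i)·(+0.2213+0.0990i)  (-0.0075+0.0149i)·(+0.0233+0.0261i)  (-0.0018-0.0016i)·(+0.0009+0.0028i)  (+0.0002-0.0001i)·(-0.0000+0.0001i)
Y_4^-2(R⁻¹ n̂) = +0.137658-0.281622i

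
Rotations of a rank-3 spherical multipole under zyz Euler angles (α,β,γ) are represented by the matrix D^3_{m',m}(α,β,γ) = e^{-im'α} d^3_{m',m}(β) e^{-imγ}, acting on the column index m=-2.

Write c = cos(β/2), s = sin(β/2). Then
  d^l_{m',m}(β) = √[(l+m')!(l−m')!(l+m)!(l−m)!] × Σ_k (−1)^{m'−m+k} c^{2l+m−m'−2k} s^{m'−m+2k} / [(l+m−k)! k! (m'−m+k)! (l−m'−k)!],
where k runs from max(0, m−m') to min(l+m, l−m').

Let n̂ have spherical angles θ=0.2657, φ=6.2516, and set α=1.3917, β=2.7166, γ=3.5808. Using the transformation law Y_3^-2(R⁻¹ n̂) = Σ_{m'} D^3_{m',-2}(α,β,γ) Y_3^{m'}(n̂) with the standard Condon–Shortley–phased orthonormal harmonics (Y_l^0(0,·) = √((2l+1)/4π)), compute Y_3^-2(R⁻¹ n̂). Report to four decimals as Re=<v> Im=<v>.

Need the full column D^3_{m',-2} for m'=−3..3 at α=1.3917, β=2.7166, γ=3.5808.
cos(β/2)=0.210901, sin(β/2)=0.977507
d^3_{-3,-2}: single k=1 term ⇒ +0.000999;  D = +0.000334-0.000941i
d^3_{-2,-2}: k∈[0..1] ⇒ +0.000088 -0.009452 = -0.009364;  D = +0.008125+0.004655i
d^3_{-1,-2}: k∈[0..1] ⇒ -0.001290 +0.055415 = +0.054125;  D = -0.034840+0.041421i
d^3_{0,-2}: k∈[0..1] ⇒ +0.010354 -0.222432 = -0.212078;  D = -0.135385-0.163242i
d^3_{1,-2}: k∈[0..1] ⇒ -0.055415 +0.595221 = +0.539807;  D = +0.470245-0.265068i
d^3_{2,-2}: k∈[0..1] ⇒ +0.203052 -0.872410 = -0.669358;  D = +0.219552+0.632327i
d^3_{3,-2}: single k=0 term ⇒ -0.461057;  D = +0.455523-0.071220i
Y_3^{m'}(θ=0.2657,φ=6.2516) and Σ D·Y over m':
  (+0.0003-0.0009i)·(+0.0075+0.0007i)  (+0.0081+0.0047i)·(+0.0679+0.0043i)  (-0.0348+0.0414i)·(+0.3100+0.0098i)  (-0.1354-0.1632i)·(+0.5960+0.0000i)  (+0.4702-0.2651i)·(-0.3100+0.0098i)  (+0.2196+0.6323i)·(+0.0679-0.0043i)  (+0.4555-0.0712i)·(-0.0075+0.0007i)
Y_3^-2(R⁻¹ n̂) = -0.220324+0.045163i

Re=-0.2203 Im=0.0452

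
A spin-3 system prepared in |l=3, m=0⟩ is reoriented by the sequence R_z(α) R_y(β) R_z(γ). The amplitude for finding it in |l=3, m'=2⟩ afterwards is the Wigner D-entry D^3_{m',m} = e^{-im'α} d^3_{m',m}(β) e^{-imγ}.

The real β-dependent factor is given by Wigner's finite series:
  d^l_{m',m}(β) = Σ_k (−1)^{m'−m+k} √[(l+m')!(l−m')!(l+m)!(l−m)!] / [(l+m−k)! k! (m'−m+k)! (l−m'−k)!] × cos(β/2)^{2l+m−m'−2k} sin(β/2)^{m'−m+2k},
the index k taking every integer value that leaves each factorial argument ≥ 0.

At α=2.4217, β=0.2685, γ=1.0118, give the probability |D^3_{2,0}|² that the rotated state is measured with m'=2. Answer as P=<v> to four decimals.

Split into d^3_{2,0}(β=0.2685) × two z-phases.
Half-angle: c=0.991002, s=0.133847. N=√(120·1·6·6)=65.726707
The bounds max(0,m−m')=0 and min(l+m,l−m')=1 give 2 terms
  k=0: (−1)^2·65.7267/(12)·0.9910^4·0.1338^2 = +0.094640
  k=1: (−1)^3·65.7267/(12)·0.9910^2·0.1338^4 = -0.001726
d^3_{2,0}(0.2685) = +0.094640 -0.001726 = +0.092914
|D^3_{2,0}|² = |d^3_{2,0}(β)|² = (+0.092914)² = 0.008633 (the z-rotation phases have unit modulus)

P=0.0086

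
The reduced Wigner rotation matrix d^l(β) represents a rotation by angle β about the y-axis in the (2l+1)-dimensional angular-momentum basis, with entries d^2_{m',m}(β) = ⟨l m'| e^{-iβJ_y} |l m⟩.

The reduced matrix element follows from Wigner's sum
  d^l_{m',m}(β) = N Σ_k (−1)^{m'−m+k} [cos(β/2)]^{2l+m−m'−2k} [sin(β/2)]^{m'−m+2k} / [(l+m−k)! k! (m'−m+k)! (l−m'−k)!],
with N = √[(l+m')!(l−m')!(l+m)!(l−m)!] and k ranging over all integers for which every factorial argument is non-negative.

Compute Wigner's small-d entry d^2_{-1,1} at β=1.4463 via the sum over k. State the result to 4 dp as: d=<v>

d=0.5467

d^2_{-1,1}(β=1.4463) via Wigner's sum:
Half-angle: c=0.749725, s=0.661750. N=√(1·6·6·1)=6.000000
The bounds max(0,m−m')=2 and min(l+m,l−m')=3 give 2 terms
  k=2: (−1)^0·6.0000/(2)·0.7497^2·0.6617^2 = +0.738435
  k=3: (−1)^1·6.0000/(6)·0.7497^0·0.6617^4 = -0.191767
d^2_{-1,1}(1.4463) = +0.738435 -0.191767 = +0.546668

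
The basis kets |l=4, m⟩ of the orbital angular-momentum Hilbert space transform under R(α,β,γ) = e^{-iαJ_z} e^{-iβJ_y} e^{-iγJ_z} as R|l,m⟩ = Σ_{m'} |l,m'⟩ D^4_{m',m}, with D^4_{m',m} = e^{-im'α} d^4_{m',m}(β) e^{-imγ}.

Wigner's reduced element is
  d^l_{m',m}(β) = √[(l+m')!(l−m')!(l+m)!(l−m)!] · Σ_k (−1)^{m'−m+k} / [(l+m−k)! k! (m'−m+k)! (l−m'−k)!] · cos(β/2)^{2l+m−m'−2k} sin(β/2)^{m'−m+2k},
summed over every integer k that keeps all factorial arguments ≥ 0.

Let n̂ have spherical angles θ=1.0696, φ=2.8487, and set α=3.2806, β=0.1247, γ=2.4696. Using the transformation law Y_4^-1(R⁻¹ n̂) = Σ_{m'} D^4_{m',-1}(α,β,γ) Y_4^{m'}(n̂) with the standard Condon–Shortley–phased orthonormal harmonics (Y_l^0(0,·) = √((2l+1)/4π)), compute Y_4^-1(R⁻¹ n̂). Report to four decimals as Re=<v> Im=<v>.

Re=0.1480 Im=-0.0310

Need the full column D^4_{m',-1} for m'=−4..4 at α=3.2806, β=0.1247, γ=2.4696.
cos(β/2)=0.998057, sin(β/2)=0.062310
d^4_{-4,-1}: single k=3 term ⇒ +0.001793;  D = -0.001781+0.000207i
d^4_{-3,-1}: k∈[2..3] ⇒ +0.030459 -0.000198 = +0.030261;  D = +0.029283-0.007632i
d^4_{-2,-1}: k∈[1..3] ⇒ +0.260782 -0.005082 +0.000013 = +0.255713;  D = -0.236123+0.098159i
d^4_{-1,-1}: k∈[0..3] ⇒ +0.984560 -0.057562 +0.000449 -0.000001 = +0.927447;  D = +0.798804-0.471242i
d^4_{0,-1}: k∈[0..3] ⇒ -0.274889 +0.006428 -0.000025 +0.000000 = -0.268485;  D = +0.210112-0.167145i
d^4_{1,-1}: k∈[0..3] ⇒ +0.038374 -0.000449 +0.000001 -0.000000 = +0.037927;  D = +0.026123-0.027496i
d^4_{2,-1}: k∈[0..2] ⇒ -0.003388 +0.000020 -0.000000 = -0.003368;  D = +0.001959-0.002740i
d^4_{3,-1}: k∈[0..1] ⇒ +0.000198 -0.000000 = +0.000197;  D = +0.000091-0.000175i
d^4_{4,-1}: single k=0 term ⇒ -0.000007;  D = +0.000002-0.000007i
Y_4^{m'}(θ=1.0696,φ=2.8487) and Σ D·Y over m':
  (-0.0018+0.0002i)·(+0.1018+0.2412i)  (+0.0293-0.0076i)·(-0.2589-0.3123i)  (-0.2361+0.0982i)·(+0.1321+0.0876i)  (+0.7988-0.4712i)·(+0.2642+0.0797i)  (+0.2101-0.1671i)·(-0.2180+0.0000i)  (+0.0261-0.0275i)·(-0.2642+0.0797i)  (+0.0020-0.0027i)·(+0.1321-0.0876i)  (+0.0001-0.0002i)·(+0.2589-0.3123i)  (+0.0000-0.0000i)·(+0.1018-0.2412i)
Y_4^-1(R⁻¹ n̂) = +0.148043-0.030986i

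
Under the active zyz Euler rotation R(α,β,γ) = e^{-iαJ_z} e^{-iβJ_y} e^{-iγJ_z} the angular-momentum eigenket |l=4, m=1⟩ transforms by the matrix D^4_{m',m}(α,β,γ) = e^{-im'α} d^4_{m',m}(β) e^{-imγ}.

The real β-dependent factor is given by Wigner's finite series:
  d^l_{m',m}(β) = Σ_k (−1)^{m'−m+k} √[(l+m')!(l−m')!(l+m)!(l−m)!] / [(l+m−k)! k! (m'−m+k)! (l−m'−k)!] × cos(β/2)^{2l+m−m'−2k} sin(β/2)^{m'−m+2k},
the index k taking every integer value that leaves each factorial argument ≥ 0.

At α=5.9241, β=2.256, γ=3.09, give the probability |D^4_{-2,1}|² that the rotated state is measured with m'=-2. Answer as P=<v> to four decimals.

P=0.0016

First d^4_{-2,1}(β=2.256), then the phase factors e^{-i(-2)α} and e^{-i(1)γ}:
Half-angle: c=0.428468, s=0.903557. N=√(2·720·120·6)=1018.233765
The bounds max(0,m−m')=3 and min(l+m,l−m')=5 give 3 terms
  k=3: (−1)^0·1018.2338/(72)·0.4285^5·0.9036^3 = +0.150651
  k=4: (−1)^1·1018.2338/(48)·0.4285^3·0.9036^5 = -1.004937
  k=5: (−1)^2·1018.2338/(240)·0.4285^1·0.9036^7 = +0.893807
d^4_{-2,1}(2.256) = +0.150651 -1.004937 +0.893807 = +0.039521
|D^4_{-2,1}|² = |d^4_{-2,1}(β)|² = (+0.039521)² = 0.001562 (the z-rotation phases have unit modulus)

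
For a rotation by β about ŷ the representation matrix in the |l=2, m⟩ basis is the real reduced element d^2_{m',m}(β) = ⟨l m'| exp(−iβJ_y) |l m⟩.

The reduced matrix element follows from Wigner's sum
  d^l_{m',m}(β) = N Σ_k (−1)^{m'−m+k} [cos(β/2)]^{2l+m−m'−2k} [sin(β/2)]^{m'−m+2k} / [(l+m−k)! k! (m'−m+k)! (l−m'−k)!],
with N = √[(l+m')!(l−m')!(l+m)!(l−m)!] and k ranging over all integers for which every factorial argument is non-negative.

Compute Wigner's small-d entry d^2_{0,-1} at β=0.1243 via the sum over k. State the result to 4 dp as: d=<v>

d=-0.1507

d^2_{0,-1}(β=0.1243) via Wigner's sum:
Half-angle: c=0.998069, s=0.062110. N=√(2·2·1·6)=4.898979
Admissible k: 0..1 (factorial args all ≥0)
  k=0: (−1)^1·4.8990/(2)·0.9981^3·0.0621^1 = -0.151258
  k=1: (−1)^2·4.8990/(2)·0.9981^1·0.0621^3 = +0.000586
d^2_{0,-1}(0.1243) = -0.151258 +0.000586 = -0.150673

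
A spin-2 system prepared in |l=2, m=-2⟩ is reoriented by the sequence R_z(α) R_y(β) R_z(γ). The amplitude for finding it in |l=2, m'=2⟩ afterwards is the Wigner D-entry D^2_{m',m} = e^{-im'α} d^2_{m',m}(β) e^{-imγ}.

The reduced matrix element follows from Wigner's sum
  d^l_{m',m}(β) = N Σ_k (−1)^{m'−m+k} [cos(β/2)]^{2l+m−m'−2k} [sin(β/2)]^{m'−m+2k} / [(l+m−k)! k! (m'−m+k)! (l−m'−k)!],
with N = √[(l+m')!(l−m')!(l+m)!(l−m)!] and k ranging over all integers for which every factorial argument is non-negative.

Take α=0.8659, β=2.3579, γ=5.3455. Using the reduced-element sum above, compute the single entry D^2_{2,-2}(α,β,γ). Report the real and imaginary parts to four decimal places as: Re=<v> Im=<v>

D^2_{2,-2}(0.8659,2.3579,5.3455) = e^{-i·2·0.8659}·d^2_{2,-2}(2.3579)·e^{-i·-2·5.3455}. Compute d first:
Half-angle: c=0.381895, s=0.924206. N=√(24·1·1·24)=24.000000
The bounds max(0,m−m')=0 and min(l+m,l−m')=0 give 1 term
  k=0: (−1)^4·24.0000/(24)·0.3819^0·0.9242^4 = +0.729582
d^2_{2,-2}(2.3579) = +0.729582
Attach z-rotation phases: D = e^{-i(2)(0.8659)}·(+0.729582)·e^{-i(-2)(5.3455)} = -0.651927+0.327538i

Re=-0.6519 Im=0.3275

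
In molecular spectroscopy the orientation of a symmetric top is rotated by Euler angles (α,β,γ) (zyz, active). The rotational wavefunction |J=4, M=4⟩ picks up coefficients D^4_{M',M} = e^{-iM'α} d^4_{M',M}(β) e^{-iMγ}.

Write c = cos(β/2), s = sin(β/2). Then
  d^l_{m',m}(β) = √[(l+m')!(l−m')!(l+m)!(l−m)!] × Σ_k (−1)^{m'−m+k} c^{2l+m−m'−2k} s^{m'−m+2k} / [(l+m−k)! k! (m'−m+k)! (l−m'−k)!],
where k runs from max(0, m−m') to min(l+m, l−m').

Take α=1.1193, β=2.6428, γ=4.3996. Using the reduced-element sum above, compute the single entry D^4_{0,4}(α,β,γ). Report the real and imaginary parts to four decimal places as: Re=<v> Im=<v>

D^4_{0,4}(1.1193,2.6428,4.3996) = e^{-i·0·1.1193}·d^4_{0,4}(2.6428)·e^{-i·4·4.3996}. Compute d first:
With c≡cos(β/2)=0.246819 and s≡sin(β/2)=0.969062, N=[24·24·40320·1]^{1/2}=4819.161753
k∈{4} keeps every argument non-negative
  k=4: (−1)^0·4819.1618/(576)·0.2468^4·0.9691^4 = +0.027382
d^4_{0,4}(2.6428) = +0.027382
Phases: e^{-i·(0)·1.1193}=+1.000000+0.000000i, e^{-i·(4)·4.3996}=+0.314225+0.949348i ⇒ D=+0.008604+0.025995i

Re=0.0086 Im=0.0260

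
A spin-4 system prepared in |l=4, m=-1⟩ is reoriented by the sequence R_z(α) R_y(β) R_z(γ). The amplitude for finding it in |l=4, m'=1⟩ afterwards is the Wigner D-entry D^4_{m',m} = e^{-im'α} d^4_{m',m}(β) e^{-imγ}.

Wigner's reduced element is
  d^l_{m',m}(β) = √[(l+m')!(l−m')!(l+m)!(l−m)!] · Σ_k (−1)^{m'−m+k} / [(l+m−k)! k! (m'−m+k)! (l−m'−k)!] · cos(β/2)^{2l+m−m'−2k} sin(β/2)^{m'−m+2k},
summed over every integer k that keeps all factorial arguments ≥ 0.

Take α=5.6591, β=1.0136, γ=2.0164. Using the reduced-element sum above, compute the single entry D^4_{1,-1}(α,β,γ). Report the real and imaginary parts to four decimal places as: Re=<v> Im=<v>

Re=-0.1984 Im=0.1087

Split into d^4_{1,-1}(β=1.0136) × two z-phases.
With c≡cos(β/2)=0.874302 and s≡sin(β/2)=0.485382, N=[120·6·6·120]^{1/2}=720.000000
k∈{0,1,2,3} keeps every argument non-negative
  k=0: (−1)^2·720.0000/(72)·0.8743^6·0.4854^2 = +1.052293
  k=1: (−1)^3·720.0000/(24)·0.8743^4·0.4854^4 = -0.972976
  k=2: (−1)^4·720.0000/(48)·0.8743^2·0.4854^6 = +0.149940
  k=3: (−1)^5·720.0000/(720)·0.8743^0·0.4854^8 = -0.003081
d^4_{1,-1}(1.0136) = +1.052293 -0.972976 +0.149940 -0.003081 = +0.226176
D = (+0.811498+0.584355i)·(+0.226176)·(-0.431003+0.902351i) = -0.198368+0.108654i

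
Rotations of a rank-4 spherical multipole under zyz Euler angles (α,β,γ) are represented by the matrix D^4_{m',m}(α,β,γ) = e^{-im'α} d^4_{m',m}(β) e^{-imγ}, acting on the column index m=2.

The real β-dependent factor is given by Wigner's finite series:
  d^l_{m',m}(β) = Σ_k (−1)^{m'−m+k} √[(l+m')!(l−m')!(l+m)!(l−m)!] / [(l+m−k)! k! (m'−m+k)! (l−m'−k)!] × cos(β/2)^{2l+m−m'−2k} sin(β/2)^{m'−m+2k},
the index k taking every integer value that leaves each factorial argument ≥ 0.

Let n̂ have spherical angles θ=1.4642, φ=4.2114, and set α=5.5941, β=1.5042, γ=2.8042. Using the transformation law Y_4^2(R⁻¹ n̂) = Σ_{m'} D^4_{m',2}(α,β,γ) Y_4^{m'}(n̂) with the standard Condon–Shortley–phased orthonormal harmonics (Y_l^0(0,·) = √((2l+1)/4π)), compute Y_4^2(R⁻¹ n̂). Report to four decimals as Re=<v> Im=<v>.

Need the full column D^4_{m',2} for m'=−4..4 at α=5.5941, β=1.5042, γ=2.8042.
cos(β/2)=0.730256, sin(β/2)=0.683174
d^4_{-4,2}: single k=6 term ⇒ +0.286891;  D = -0.140244-0.250276i
d^4_{-3,2}: k∈[5..6] ⇒ +0.650529 -0.189783 = +0.460745;  D = +0.081728-0.453439i
d^4_{-2,2}: k∈[4..6] ⇒ +0.929215 -0.650607 +0.047451 = +0.326060;  D = +0.248672-0.210896i
d^4_{-1,2}: k∈[3..5] ⇒ +0.936448 -1.229383 +0.215194 = -0.077742;  D = -0.077734+0.001112i
d^4_{0,2}: k∈[2..4] ⇒ +0.671481 -1.567166 +0.514350 = -0.381335;  D = -0.297762-0.238231i
d^4_{1,2}: k∈[1..3] ⇒ +0.320991 -1.404672 +0.819589 = -0.264092;  D = -0.054258-0.258459i
d^4_{2,2}: k∈[0..2] ⇒ +0.080872 -0.849364 +0.929215 = +0.160723;  D = -0.074526+0.142400i
d^4_{3,2}: k∈[0..1] ⇒ -0.283087 +0.743283 = +0.460195;  D = -0.423948+0.179018i
d^4_{4,2}: single k=0 term ⇒ +0.374534;  D = -0.358945-0.106932i
Y_4^{m'}(θ=1.4642,φ=4.2114) and Σ D·Y over m':
  (-0.1402-0.2503i)·(-0.1816+0.3926i)  (+0.0817-0.4534i)·(+0.1306-0.0089i)  (+0.2487-0.2109i)·(+0.1640+0.2566i)  (-0.0777+0.0011i)·(+0.0702-0.1282i)  (-0.2978-0.2382i)·(+0.2819+0.0000i)  (-0.0543-0.2585i)·(-0.0702-0.1282i)  (-0.0745+0.1424i)·(+0.1640-0.2566i)  (-0.4239+0.1790i)·(-0.1306-0.0089i)  (-0.3589-0.1069i)·(-0.1816-0.3926i)
Y_4^2(R⁻¹ n̂) = +0.211159+0.110830i

Re=0.2112 Im=0.1108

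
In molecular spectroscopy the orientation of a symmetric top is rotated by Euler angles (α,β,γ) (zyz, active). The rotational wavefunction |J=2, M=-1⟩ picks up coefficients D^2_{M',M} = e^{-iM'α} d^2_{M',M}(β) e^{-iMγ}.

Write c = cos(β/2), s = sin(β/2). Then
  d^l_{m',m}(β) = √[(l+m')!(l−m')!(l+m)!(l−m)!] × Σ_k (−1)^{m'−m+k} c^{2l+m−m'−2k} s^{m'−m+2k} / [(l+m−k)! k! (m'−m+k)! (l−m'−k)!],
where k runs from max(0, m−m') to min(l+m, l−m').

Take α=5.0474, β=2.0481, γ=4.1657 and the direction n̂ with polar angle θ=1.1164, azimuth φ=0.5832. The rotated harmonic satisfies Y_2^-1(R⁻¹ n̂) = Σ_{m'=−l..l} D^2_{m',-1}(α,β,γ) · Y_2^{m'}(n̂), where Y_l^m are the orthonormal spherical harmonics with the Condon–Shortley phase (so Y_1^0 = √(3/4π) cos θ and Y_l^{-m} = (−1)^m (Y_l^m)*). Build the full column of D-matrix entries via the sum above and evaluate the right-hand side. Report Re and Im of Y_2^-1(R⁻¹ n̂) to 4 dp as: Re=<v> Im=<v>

Re=0.1825 Im=-0.2148

Need the full column D^2_{m',-1} for m'=−2..2 at α=5.0474, β=2.0481, γ=4.1657.
cos(β/2)=0.519911, sin(β/2)=0.854221
d^2_{-2,-1}: single k=1 term ⇒ +0.240097;  D = -0.029537+0.238273i
d^2_{-1,-1}: k∈[0..1] ⇒ +0.073066 -0.591723 = -0.518658;  D = +0.507081-0.108970i
d^2_{0,-1}: k∈[0..1] ⇒ -0.294057 +0.793806 = +0.499749;  D = -0.259800-0.426911i
d^2_{1,-1}: k∈[0..1] ⇒ +0.591723 -0.532452 = +0.059272;  D = +0.037687-0.045747i
d^2_{2,-1}: single k=0 term ⇒ -0.648140;  D = -0.607932-0.224731i
Y_2^{m'}(θ=1.1164,φ=0.5832) and Σ D·Y over m':
  (-0.0295+0.2383i)·(+0.1227-0.2867i)  (+0.5071-0.1090i)·(+0.2543-0.1678i)  (-0.2598-0.4269i)·(-0.1331+0.0000i)  (+0.0377-0.0457i)·(-0.2543-0.1678i)  (-0.6079-0.2247i)·(+0.1227+0.2867i)
Y_2^-1(R⁻¹ n̂) = +0.182522-0.214823i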